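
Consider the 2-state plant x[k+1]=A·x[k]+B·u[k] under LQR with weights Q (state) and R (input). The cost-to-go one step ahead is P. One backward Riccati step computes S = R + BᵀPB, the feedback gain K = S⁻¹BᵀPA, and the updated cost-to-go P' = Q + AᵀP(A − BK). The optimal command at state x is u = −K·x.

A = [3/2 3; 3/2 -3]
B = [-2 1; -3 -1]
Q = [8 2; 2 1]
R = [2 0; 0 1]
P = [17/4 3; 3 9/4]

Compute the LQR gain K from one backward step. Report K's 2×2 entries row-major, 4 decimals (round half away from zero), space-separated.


-0.5958 -0.1578 0.1131 0.5003

BᵀP = [-17.5000 -12.7500; 1.2500 0.7500]
S = R + BᵀPB = [2 0; 0 1] + [73.2500 -4.7500; -4.7500 0.5000] = [75.2500 -4.7500; -4.7500 1.5000]
BᵀPA = [-45.3750 -14.2500; 3.0000 1.5000]
K = S⁻¹·BᵀPA = [-0.5958 -0.1578; 0.1131 0.5003]
A−BK = [0.1952 2.1841; -0.1744 -2.9730]
AᵀP(A−BK) = [0.7490 0.3394; 0.3394 1.5010]
P' = Q + AᵀP(A−BK) = [8.7490 2.3394; 2.3394 2.5010]
tr(P') = 11.2500


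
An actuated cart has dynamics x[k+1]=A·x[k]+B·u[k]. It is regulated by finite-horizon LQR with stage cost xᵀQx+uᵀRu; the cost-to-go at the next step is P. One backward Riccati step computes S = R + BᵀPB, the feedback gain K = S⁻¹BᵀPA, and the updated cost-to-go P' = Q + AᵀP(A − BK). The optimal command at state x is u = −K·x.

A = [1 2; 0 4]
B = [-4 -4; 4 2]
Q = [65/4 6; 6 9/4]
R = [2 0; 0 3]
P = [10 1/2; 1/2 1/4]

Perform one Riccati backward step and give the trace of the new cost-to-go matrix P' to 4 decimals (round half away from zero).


25.3733

BᵀP = [-38.0000 -1.0000; -39.0000 -1.5000]
S = R + BᵀPB = [2 0; 0 3] + [148.0000 150.0000; 150.0000 153.0000] = [150.0000 150.0000; 150.0000 156.0000]
BᵀPA = [-38.0000 -80.0000; -39.0000 -84.0000]
K = S⁻¹·BᵀPA = [-0.0867 0.1333; -0.1667 -0.6667]
A−BK = [-0.0133 -0.1333; 0.6800 4.8000]
AᵀP(A−BK) = [0.2067 1.0667; 1.0667 6.6667]
P' = Q + AᵀP(A−BK) = [16.4567 7.0667; 7.0667 8.9167]
tr(P') = 25.3733


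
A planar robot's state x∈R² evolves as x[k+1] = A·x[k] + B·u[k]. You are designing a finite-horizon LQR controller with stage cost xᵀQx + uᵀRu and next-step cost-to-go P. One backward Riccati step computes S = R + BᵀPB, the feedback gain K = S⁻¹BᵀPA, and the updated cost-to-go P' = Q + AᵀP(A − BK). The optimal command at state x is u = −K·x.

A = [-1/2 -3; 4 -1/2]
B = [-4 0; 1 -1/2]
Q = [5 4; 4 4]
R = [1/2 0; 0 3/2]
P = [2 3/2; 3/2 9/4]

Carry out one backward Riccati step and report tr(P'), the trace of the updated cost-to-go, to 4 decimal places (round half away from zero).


30.6096

BᵀP = [-6.5000 -3.7500; -0.7500 -1.1250]
S = R + BᵀPB = [1/2 0; 0 3/2] + [22.2500 1.8750; 1.8750 0.5625] = [22.7500 1.8750; 1.8750 2.0625]
BᵀPA = [-11.7500 21.3750; -4.1250 2.8125]
K = S⁻¹·BᵀPA = [-0.3801 0.8942; -1.6544 0.5508]
A−BK = [-2.0205 0.5767; 3.5529 -1.1188]
AᵀP(A−BK) = [19.2090 -6.3467; -6.3467 2.4006]
P' = Q + AᵀP(A−BK) = [24.2090 -2.3467; -2.3467 6.4006]
tr(P') = 30.6096


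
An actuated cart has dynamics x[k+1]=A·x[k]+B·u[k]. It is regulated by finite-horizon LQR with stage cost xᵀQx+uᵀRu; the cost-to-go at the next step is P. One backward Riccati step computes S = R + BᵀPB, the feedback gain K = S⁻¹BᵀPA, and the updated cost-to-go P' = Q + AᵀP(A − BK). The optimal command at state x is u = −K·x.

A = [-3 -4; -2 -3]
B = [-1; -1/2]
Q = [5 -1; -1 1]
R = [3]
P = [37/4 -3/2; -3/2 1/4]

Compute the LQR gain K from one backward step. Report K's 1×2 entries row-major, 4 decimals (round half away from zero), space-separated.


BᵀP = [-8.5000 1.3750]
S = R + BᵀPB = [3] + [7.8125] = [10.8125]
BᵀPA = [22.7500 29.8750]
K = S⁻¹·BᵀPA = [2.1040 2.7630]
A−BK = [-0.8960 -1.2370; -0.9480 -1.6185]
AᵀP(A−BK) = [18.3829 24.1416; 24.1416 31.7052]
P' = Q + AᵀP(A−BK) = [23.3829 23.1416; 23.1416 32.7052]
tr(P') = 56.0882

2.1040 2.7630


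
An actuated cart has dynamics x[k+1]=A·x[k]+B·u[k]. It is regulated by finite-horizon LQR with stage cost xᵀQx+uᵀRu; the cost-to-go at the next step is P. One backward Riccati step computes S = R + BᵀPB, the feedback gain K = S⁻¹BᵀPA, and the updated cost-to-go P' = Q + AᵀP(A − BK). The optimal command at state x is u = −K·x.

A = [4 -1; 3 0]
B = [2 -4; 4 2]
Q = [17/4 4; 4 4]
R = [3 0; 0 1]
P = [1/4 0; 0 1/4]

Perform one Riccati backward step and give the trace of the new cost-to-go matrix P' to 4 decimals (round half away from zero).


BᵀP = [0.5000 1.0000; -1.0000 0.5000]
S = R + BᵀPB = [3 0; 0 1] + [5.0000 0.0000; 0.0000 5.0000] = [8.0000 0.0000; 0.0000 6.0000]
BᵀPA = [5.0000 -0.5000; -2.5000 1.0000]
K = S⁻¹·BᵀPA = [0.6250 -0.0625; -0.4167 0.1667]
A−BK = [1.0833 -0.2083; 1.3333 -0.0833]
AᵀP(A−BK) = [2.0833 -0.2708; -0.2708 0.0521]
P' = Q + AᵀP(A−BK) = [6.3333 3.7292; 3.7292 4.0521]
tr(P') = 10.3854

10.3854


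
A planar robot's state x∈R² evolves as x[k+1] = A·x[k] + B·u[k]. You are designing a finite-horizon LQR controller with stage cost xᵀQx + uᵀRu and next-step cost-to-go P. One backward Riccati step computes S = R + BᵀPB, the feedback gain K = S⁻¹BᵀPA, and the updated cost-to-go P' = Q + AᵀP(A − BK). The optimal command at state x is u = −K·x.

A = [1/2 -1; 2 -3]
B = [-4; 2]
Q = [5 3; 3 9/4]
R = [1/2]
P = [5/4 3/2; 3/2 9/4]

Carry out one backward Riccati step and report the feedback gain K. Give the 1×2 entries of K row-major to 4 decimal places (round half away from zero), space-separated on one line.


-0.7273 1.1818

BᵀP = [-2.0000 -1.5000]
S = R + BᵀPB = [1/2] + [5.0000] = [5.5000]
BᵀPA = [-4.0000 6.5000]
K = S⁻¹·BᵀPA = [-0.7273 1.1818]
A−BK = [-2.4091 3.7273; 3.4545 -5.3636]
AᵀP(A−BK) = [9.4034 -14.6477; -14.6477 22.8182]
P' = Q + AᵀP(A−BK) = [14.4034 -11.6477; -11.6477 25.0682]
tr(P') = 39.4716


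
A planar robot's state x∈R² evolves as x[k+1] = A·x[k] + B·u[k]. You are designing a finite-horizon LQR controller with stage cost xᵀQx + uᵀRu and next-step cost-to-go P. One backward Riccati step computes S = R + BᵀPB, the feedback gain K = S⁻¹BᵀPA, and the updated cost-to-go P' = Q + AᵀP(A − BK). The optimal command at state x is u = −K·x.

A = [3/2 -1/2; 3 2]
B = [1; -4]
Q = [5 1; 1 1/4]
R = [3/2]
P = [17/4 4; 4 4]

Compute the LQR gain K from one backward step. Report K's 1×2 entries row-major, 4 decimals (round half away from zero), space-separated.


BᵀP = [-11.7500 -12.0000]
S = R + BᵀPB = [3/2] + [36.2500] = [37.7500]
BᵀPA = [-53.6250 -18.1250]
K = S⁻¹·BᵀPA = [-1.4205 -0.4801]
A−BK = [2.9205 -0.0199; -2.6821 0.0795]
AᵀP(A−BK) = [5.3866 1.0654; 1.0654 0.3601]
P' = Q + AᵀP(A−BK) = [10.3866 2.0654; 2.0654 0.6101]
tr(P') = 10.9967

-1.4205 -0.4801


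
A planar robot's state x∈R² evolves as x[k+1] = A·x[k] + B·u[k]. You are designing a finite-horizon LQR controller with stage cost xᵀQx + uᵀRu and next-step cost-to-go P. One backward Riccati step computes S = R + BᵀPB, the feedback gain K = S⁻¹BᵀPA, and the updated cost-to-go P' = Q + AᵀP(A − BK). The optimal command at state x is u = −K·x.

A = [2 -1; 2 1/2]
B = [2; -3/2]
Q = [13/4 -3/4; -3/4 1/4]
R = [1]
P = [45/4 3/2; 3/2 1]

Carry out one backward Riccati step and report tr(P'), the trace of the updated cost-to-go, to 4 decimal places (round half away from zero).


16.6019

BᵀP = [20.2500 1.5000]
S = R + BᵀPB = [1] + [38.2500] = [39.2500]
BᵀPA = [43.5000 -19.5000]
K = S⁻¹·BᵀPA = [1.1083 -0.4968]
A−BK = [-0.2166 -0.0064; 3.6624 -0.2452]
AᵀP(A−BK) = [12.7898 -1.3885; -1.3885 0.3121]
P' = Q + AᵀP(A−BK) = [16.0398 -2.1385; -2.1385 0.5621]
tr(P') = 16.6019


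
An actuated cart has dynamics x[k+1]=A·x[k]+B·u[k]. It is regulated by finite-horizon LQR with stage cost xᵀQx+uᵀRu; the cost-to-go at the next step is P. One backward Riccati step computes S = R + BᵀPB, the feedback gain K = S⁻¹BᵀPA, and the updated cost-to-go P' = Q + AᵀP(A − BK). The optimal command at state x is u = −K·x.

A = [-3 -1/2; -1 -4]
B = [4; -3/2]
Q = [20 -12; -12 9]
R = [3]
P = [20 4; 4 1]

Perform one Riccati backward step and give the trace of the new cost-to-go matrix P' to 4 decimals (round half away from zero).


36.7087

BᵀP = [74.0000 14.5000]
S = R + BᵀPB = [3] + [274.2500] = [277.2500]
BᵀPA = [-236.5000 -95.0000]
K = S⁻¹·BᵀPA = [-0.8530 -0.3427]
A−BK = [0.4121 0.8706; -2.2795 -4.5140]
AᵀP(A−BK) = [3.2606 2.9630; 2.9630 4.4482]
P' = Q + AᵀP(A−BK) = [23.2606 -9.0370; -9.0370 13.4482]
tr(P') = 36.7087


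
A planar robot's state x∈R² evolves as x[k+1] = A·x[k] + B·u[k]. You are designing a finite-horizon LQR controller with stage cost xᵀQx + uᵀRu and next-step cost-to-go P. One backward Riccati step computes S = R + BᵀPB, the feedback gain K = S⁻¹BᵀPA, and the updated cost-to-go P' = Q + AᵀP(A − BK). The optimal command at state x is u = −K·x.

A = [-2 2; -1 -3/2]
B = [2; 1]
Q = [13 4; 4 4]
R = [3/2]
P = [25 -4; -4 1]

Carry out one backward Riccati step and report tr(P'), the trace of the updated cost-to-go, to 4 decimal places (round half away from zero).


23.2645

BᵀP = [46.0000 -7.0000]
S = R + BᵀPB = [3/2] + [85.0000] = [86.5000]
BᵀPA = [-85.0000 102.5000]
K = S⁻¹·BᵀPA = [-0.9827 1.1850]
A−BK = [-0.0347 -0.3699; -0.0173 -2.6850]
AᵀP(A−BK) = [1.4740 -1.7775; -1.7775 4.7905]
P' = Q + AᵀP(A−BK) = [14.4740 2.2225; 2.2225 8.7905]
tr(P') = 23.2645


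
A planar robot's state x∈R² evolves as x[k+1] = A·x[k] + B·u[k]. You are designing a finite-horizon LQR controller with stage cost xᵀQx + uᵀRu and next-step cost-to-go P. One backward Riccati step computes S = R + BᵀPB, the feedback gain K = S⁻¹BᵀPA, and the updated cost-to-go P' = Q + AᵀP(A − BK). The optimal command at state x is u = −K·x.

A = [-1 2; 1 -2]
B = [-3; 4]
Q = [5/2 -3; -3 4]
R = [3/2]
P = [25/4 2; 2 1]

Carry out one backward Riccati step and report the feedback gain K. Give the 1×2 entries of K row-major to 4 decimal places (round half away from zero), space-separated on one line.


0.3398 -0.6796

BᵀP = [-10.7500 -2.0000]
S = R + BᵀPB = [3/2] + [24.2500] = [25.7500]
BᵀPA = [8.7500 -17.5000]
K = S⁻¹·BᵀPA = [0.3398 -0.6796]
A−BK = [0.0194 -0.0388; -0.3592 0.7184]
AᵀP(A−BK) = [0.2767 -0.5534; -0.5534 1.1068]
P' = Q + AᵀP(A−BK) = [2.7767 -3.5534; -3.5534 5.1068]
tr(P') = 7.8835


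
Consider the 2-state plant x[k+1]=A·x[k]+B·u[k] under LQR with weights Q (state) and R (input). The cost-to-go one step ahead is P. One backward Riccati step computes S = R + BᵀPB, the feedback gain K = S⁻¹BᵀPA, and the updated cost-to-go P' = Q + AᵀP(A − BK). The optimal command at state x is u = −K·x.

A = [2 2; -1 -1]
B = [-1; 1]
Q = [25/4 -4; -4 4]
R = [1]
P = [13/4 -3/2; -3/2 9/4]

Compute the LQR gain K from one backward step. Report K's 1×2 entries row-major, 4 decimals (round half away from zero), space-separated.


BᵀP = [-4.7500 3.7500]
S = R + BᵀPB = [1] + [8.5000] = [9.5000]
BᵀPA = [-13.2500 -13.2500]
K = S⁻¹·BᵀPA = [-1.3947 -1.3947]
A−BK = [0.6053 0.6053; 0.3947 0.3947]
AᵀP(A−BK) = [2.7697 2.7697; 2.7697 2.7697]
P' = Q + AᵀP(A−BK) = [9.0197 -1.2303; -1.2303 6.7697]
tr(P') = 15.7895

-1.3947 -1.3947


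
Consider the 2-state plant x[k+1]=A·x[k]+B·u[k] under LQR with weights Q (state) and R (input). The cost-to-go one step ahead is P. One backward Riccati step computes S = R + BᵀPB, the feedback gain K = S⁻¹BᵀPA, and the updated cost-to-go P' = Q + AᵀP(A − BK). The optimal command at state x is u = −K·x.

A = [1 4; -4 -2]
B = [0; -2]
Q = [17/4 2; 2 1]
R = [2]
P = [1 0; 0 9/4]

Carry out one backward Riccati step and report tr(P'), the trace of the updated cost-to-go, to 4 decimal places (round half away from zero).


BᵀP = [0.0000 -4.5000]
S = R + BᵀPB = [2] + [9.0000] = [11.0000]
BᵀPA = [18.0000 9.0000]
K = S⁻¹·BᵀPA = [1.6364 0.8182]
A−BK = [1.0000 4.0000; -0.7273 -0.3636]
AᵀP(A−BK) = [7.5455 7.2727; 7.2727 17.6364]
P' = Q + AᵀP(A−BK) = [11.7955 9.2727; 9.2727 18.6364]
tr(P') = 30.4318

30.4318


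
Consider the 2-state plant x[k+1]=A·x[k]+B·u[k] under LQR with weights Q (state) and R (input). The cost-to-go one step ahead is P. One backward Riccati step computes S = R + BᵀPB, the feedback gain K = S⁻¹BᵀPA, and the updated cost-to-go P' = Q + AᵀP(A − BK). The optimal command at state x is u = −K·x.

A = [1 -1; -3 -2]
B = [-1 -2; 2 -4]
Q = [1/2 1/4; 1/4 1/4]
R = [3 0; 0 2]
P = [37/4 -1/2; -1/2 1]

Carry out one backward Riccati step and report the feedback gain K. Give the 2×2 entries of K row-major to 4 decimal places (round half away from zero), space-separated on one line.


BᵀP = [-10.2500 2.5000; -16.5000 -3.0000]
S = R + BᵀPB = [3 0; 0 2] + [15.2500 10.5000; 10.5000 45.0000] = [18.2500 10.5000; 10.5000 47.0000]
BᵀPA = [-17.7500 5.2500; -7.5000 22.5000]
K = S⁻¹·BᵀPA = [-1.0107 0.0140; 0.0662 0.4756]
A−BK = [0.1217 -0.0348; -0.7137 -0.1258]
AᵀP(A−BK) = [3.8067 0.0662; 0.0662 0.4756]
P' = Q + AᵀP(A−BK) = [4.3067 0.3162; 0.3162 0.7256]
tr(P') = 5.0323

-1.0107 0.0140 0.0662 0.4756


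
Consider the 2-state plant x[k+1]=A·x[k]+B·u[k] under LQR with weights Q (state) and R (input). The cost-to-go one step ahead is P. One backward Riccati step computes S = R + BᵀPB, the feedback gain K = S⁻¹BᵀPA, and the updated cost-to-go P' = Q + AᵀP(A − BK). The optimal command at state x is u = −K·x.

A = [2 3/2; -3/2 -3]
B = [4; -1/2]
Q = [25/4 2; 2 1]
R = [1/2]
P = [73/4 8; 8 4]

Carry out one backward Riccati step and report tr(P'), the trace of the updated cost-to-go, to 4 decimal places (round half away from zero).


BᵀP = [69.0000 30.0000]
S = R + BᵀPB = [1/2] + [261.0000] = [261.5000]
BᵀPA = [93.0000 13.5000]
K = S⁻¹·BᵀPA = [0.3556 0.0516]
A−BK = [0.5774 1.2935; -1.3222 -2.9742]
AᵀP(A−BK) = [0.9254 1.9489; 1.9489 4.3656]
P' = Q + AᵀP(A−BK) = [7.1754 3.9489; 3.9489 5.3656]
tr(P') = 12.5410

12.5410


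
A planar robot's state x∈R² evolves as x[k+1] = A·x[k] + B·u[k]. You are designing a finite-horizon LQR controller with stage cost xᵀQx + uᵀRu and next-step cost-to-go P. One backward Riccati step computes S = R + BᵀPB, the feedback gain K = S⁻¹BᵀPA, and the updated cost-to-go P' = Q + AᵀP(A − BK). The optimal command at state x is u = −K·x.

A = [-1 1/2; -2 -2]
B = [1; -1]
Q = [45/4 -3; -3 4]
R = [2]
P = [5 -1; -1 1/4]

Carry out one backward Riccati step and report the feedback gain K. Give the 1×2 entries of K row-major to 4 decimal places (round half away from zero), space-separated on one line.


-0.3784 0.5946

BᵀP = [6.0000 -1.2500]
S = R + BᵀPB = [2] + [7.2500] = [9.2500]
BᵀPA = [-3.5000 5.5000]
K = S⁻¹·BᵀPA = [-0.3784 0.5946]
A−BK = [-0.6216 -0.0946; -2.3784 -1.4054]
AᵀP(A−BK) = [0.6757 -0.4189; -0.4189 0.9797]
P' = Q + AᵀP(A−BK) = [11.9257 -3.4189; -3.4189 4.9797]
tr(P') = 16.9054


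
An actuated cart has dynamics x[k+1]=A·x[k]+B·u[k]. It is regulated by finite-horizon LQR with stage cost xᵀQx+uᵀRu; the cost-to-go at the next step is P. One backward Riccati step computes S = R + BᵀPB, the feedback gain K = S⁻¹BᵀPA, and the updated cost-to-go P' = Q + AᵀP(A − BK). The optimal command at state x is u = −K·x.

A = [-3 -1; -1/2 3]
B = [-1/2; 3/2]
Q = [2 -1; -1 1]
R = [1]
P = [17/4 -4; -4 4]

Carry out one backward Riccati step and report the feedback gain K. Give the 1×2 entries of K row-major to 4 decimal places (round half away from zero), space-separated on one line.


1.1941 1.8828

BᵀP = [-8.1250 8.0000]
S = R + BᵀPB = [1] + [16.0625] = [17.0625]
BᵀPA = [20.3750 32.1250]
K = S⁻¹·BᵀPA = [1.1941 1.8828]
A−BK = [-2.4029 -0.0586; -2.2912 0.1758]
AᵀP(A−BK) = [2.9194 2.3883; 2.3883 3.7656]
P' = Q + AᵀP(A−BK) = [4.9194 1.3883; 1.3883 4.7656]
tr(P') = 9.6850


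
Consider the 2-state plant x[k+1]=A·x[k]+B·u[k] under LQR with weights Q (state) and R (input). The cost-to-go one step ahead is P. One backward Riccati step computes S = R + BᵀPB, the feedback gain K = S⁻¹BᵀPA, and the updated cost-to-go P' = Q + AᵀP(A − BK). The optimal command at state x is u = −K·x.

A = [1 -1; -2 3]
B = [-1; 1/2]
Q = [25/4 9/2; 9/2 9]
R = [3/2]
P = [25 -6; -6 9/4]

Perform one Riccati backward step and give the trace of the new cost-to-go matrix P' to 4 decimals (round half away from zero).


26.7736

BᵀP = [-28.0000 7.1250]
S = R + BᵀPB = [3/2] + [31.5625] = [33.0625]
BᵀPA = [-42.2500 49.3750]
K = S⁻¹·BᵀPA = [-1.2779 1.4934]
A−BK = [-0.2779 0.4934; -1.3611 2.2533]
AᵀP(A−BK) = [4.0095 -5.4045; -5.4045 7.5142]
P' = Q + AᵀP(A−BK) = [10.2595 -0.9045; -0.9045 16.5142]
tr(P') = 26.7736


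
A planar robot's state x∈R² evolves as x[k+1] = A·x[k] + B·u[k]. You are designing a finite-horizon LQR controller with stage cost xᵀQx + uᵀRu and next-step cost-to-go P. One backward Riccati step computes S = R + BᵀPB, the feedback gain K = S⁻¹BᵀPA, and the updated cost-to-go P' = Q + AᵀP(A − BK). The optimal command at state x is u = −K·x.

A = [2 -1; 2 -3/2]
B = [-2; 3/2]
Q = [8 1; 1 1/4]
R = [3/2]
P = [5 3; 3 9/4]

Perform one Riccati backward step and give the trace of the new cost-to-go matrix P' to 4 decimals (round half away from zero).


39.0712

BᵀP = [-5.5000 -2.6250]
S = R + BᵀPB = [3/2] + [7.0625] = [8.5625]
BᵀPA = [-16.2500 9.4375]
K = S⁻¹·BᵀPA = [-1.8978 1.1022]
A−BK = [-1.7956 1.2044; 4.8467 -3.1533]
AᵀP(A−BK) = [22.1606 -13.8394; -13.8394 8.6606]
P' = Q + AᵀP(A−BK) = [30.1606 -12.8394; -12.8394 8.9106]
tr(P') = 39.0712


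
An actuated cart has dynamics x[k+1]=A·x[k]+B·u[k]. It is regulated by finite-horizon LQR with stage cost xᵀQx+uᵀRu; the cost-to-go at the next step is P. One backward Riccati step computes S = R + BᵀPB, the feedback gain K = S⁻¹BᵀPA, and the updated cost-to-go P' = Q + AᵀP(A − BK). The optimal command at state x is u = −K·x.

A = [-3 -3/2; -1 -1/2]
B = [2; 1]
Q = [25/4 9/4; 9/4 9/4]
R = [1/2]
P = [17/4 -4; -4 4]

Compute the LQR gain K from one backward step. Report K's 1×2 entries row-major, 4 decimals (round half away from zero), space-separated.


BᵀP = [4.5000 -4.0000]
S = R + BᵀPB = [1/2] + [5.0000] = [5.5000]
BᵀPA = [-9.5000 -4.7500]
K = S⁻¹·BᵀPA = [-1.7273 -0.8636]
A−BK = [0.4545 0.2273; 0.7273 0.3636]
AᵀP(A−BK) = [1.8409 0.9205; 0.9205 0.4602]
P' = Q + AᵀP(A−BK) = [8.0909 3.1705; 3.1705 2.7102]
tr(P') = 10.8011

-1.7273 -0.8636


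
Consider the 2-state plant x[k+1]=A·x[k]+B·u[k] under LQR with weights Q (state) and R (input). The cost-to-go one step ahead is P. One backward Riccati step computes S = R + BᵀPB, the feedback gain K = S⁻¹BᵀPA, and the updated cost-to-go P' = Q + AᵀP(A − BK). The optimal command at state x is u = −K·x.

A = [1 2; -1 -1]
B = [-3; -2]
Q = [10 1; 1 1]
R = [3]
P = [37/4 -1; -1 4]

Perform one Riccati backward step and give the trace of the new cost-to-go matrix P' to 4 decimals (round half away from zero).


42.5208

BᵀP = [-25.7500 -5.0000]
S = R + BᵀPB = [3] + [87.2500] = [90.2500]
BᵀPA = [-20.7500 -46.5000]
K = S⁻¹·BᵀPA = [-0.2299 -0.5152]
A−BK = [0.3102 0.4543; -1.4598 -2.0305]
AᵀP(A−BK) = [10.4792 14.8089; 14.8089 21.0416]
P' = Q + AᵀP(A−BK) = [20.4792 15.8089; 15.8089 22.0416]
tr(P') = 42.5208


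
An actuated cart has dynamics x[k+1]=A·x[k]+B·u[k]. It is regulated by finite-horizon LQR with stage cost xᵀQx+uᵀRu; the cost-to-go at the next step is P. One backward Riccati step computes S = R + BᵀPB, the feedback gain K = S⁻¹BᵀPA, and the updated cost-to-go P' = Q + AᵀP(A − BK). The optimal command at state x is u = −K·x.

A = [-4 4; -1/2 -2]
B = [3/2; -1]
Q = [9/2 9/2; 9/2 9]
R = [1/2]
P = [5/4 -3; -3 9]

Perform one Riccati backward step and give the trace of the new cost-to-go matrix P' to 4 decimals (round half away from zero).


BᵀP = [4.8750 -13.5000]
S = R + BᵀPB = [1/2] + [20.8125] = [21.3125]
BᵀPA = [-12.7500 46.5000]
K = S⁻¹·BᵀPA = [-0.5982 2.1818]
A−BK = [-3.1026 0.7273; -1.0982 0.1818]
AᵀP(A−BK) = [2.6224 -1.1818; -1.1818 2.5455]
P' = Q + AᵀP(A−BK) = [7.1224 3.3182; 3.3182 11.5455]
tr(P') = 18.6679

18.6679


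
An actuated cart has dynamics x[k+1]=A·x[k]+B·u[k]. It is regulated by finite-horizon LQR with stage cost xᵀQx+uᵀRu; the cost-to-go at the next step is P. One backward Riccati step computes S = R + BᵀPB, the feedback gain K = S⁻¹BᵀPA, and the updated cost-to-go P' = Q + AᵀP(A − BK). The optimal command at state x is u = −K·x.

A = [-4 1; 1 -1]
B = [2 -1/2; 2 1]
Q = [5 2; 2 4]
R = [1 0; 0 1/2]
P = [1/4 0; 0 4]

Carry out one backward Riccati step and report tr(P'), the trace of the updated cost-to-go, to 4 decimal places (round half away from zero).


12.4731

BᵀP = [0.5000 8.0000; -0.1250 4.0000]
S = R + BᵀPB = [1 0; 0 1/2] + [17.0000 7.7500; 7.7500 4.0625] = [18.0000 7.7500; 7.7500 4.5625]
BᵀPA = [6.0000 -7.5000; 4.5000 -4.1250]
K = S⁻¹·BᵀPA = [-0.3399 -0.1020; 1.5637 -0.7309]
A−BK = [-2.5382 0.8385; 0.1161 -0.0652]
AᵀP(A−BK) = [3.0028 -1.0992; -1.0992 0.4703]
P' = Q + AᵀP(A−BK) = [8.0028 0.9008; 0.9008 4.4703]
tr(P') = 12.4731


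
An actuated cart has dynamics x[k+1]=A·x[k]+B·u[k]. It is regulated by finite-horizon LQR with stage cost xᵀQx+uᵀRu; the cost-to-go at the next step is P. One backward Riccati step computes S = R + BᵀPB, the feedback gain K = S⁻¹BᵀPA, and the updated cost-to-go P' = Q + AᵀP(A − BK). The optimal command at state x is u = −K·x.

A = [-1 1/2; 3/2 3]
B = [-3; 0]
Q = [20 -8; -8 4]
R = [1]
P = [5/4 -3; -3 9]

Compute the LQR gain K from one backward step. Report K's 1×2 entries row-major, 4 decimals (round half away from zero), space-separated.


1.4082 2.0510

BᵀP = [-3.7500 9.0000]
S = R + BᵀPB = [1] + [11.2500] = [12.2500]
BᵀPA = [17.2500 25.1250]
K = S⁻¹·BᵀPA = [1.4082 2.0510]
A−BK = [3.2245 6.6531; 1.5000 3.0000]
AᵀP(A−BK) = [6.2092 11.2449; 11.2449 20.7806]
P' = Q + AᵀP(A−BK) = [26.2092 3.2449; 3.2449 24.7806]
tr(P') = 50.9898


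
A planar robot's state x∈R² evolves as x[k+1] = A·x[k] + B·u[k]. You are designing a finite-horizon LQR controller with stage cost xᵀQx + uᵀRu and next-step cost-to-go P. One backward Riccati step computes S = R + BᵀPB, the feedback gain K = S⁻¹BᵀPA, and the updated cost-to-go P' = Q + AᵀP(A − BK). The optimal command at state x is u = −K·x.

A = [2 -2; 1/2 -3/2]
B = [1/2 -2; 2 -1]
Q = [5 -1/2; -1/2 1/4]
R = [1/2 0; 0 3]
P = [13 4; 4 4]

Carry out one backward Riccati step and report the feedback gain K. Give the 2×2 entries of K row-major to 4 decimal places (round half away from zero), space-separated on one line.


BᵀP = [14.5000 10.0000; -30.0000 -12.0000]
S = R + BᵀPB = [1/2 0; 0 3] + [27.2500 -39.0000; -39.0000 72.0000] = [27.7500 -39.0000; -39.0000 75.0000]
BᵀPA = [34.0000 -44.0000; -66.0000 78.0000]
K = S⁻¹·BᵀPA = [-0.0428 -0.4605; -0.9023 0.8005]
A−BK = [0.2169 -0.1687; -0.3166 0.2216]
AᵀP(A−BK) = [2.9063 -2.5074; -2.5074 2.2959]
P' = Q + AᵀP(A−BK) = [7.9063 -3.0074; -3.0074 2.5459]
tr(P') = 10.4521

-0.0428 -0.4605 -0.9023 0.8005


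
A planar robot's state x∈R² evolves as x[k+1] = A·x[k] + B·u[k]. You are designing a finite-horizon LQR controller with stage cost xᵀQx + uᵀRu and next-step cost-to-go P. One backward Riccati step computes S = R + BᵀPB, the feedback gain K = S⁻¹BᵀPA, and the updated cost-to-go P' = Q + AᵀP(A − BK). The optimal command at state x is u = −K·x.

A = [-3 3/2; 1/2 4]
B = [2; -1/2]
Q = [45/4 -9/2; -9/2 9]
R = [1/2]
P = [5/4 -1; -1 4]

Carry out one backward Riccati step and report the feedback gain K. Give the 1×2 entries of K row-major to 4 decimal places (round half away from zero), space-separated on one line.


BᵀP = [3.0000 -4.0000]
S = R + BᵀPB = [1/2] + [8.0000] = [8.5000]
BᵀPA = [-11.0000 -11.5000]
K = S⁻¹·BᵀPA = [-1.2941 -1.3529]
A−BK = [-0.4118 4.2059; -0.1471 3.3235]
AᵀP(A−BK) = [1.0147 -1.2574; -1.2574 39.2537]
P' = Q + AᵀP(A−BK) = [12.2647 -5.7574; -5.7574 48.2537]
tr(P') = 60.5184

-1.2941 -1.3529


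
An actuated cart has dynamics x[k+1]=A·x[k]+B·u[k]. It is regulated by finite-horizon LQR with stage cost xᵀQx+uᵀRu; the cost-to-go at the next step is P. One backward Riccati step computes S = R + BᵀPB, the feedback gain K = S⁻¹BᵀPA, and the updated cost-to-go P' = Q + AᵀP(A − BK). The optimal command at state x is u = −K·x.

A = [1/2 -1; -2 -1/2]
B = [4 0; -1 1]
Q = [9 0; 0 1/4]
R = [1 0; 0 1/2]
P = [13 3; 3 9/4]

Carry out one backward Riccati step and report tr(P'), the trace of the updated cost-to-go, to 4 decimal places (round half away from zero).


BᵀP = [49.0000 9.7500; 3.0000 2.2500]
S = R + BᵀPB = [1 0; 0 1/2] + [186.2500 9.7500; 9.7500 2.2500] = [187.2500 9.7500; 9.7500 2.7500]
BᵀPA = [5.0000 -53.8750; -3.0000 -4.1250]
K = S⁻¹·BᵀPA = [0.1024 -0.2571; -1.4540 -0.5886]
A−BK = [0.0904 0.0283; -0.4436 -0.1685]
AᵀP(A−BK) = [1.3759 0.5196; 0.5196 0.2850]
P' = Q + AᵀP(A−BK) = [10.3759 0.5196; 0.5196 0.5350]
tr(P') = 10.9109

10.9109


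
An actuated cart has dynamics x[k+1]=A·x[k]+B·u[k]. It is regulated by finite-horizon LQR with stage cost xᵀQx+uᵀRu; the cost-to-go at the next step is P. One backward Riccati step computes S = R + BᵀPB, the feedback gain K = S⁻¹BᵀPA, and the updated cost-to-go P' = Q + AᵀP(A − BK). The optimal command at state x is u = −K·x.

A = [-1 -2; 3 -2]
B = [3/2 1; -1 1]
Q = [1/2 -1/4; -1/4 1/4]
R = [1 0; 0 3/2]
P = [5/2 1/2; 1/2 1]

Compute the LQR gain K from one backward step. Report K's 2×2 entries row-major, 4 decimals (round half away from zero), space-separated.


BᵀP = [3.2500 -0.2500; 3.0000 1.5000]
S = R + BᵀPB = [1 0; 0 3/2] + [5.1250 3.0000; 3.0000 4.5000] = [6.1250 3.0000; 3.0000 6.0000]
BᵀPA = [-4.0000 -6.0000; 1.5000 -9.0000]
K = S⁻¹·BᵀPA = [-1.0270 -0.3243; 0.7635 -1.3378]
A−BK = [-0.2230 -0.1757; 1.2095 -0.9865]
AᵀP(A−BK) = [3.2466 -2.2905; -2.2905 4.0135]
P' = Q + AᵀP(A−BK) = [3.7466 -2.5405; -2.5405 4.2635]
tr(P') = 8.0101

-1.0270 -0.3243 0.7635 -1.3378


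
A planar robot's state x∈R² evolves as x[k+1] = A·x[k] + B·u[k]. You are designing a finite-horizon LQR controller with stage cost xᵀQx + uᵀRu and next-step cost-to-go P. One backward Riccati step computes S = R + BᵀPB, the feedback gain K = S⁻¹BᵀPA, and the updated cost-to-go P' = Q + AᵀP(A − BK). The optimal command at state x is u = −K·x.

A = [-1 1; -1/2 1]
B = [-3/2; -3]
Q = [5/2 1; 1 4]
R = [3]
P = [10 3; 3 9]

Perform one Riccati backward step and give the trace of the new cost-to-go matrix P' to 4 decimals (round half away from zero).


BᵀP = [-24.0000 -31.5000]
S = R + BᵀPB = [3] + [130.5000] = [133.5000]
BᵀPA = [39.7500 -55.5000]
K = S⁻¹·BᵀPA = [0.2978 -0.4157]
A−BK = [-0.5534 0.3764; 0.3933 -0.2472]
AᵀP(A−BK) = [3.4143 -2.4747; -2.4747 1.9270]
P' = Q + AᵀP(A−BK) = [5.9143 -1.4747; -1.4747 5.9270]
tr(P') = 11.8413

11.8413


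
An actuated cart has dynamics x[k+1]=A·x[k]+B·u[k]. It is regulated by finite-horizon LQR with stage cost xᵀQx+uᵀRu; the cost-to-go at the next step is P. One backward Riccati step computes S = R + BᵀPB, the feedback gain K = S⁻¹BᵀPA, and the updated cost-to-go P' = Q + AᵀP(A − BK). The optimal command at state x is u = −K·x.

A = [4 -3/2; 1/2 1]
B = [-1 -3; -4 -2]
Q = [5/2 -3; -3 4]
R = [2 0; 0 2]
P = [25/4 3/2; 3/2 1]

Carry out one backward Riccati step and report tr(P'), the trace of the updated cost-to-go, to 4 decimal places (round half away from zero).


11.9169

BᵀP = [-12.2500 -5.5000; -21.7500 -6.5000]
S = R + BᵀPB = [2 0; 0 2] + [34.2500 47.7500; 47.7500 78.2500] = [36.2500 47.7500; 47.7500 80.2500]
BᵀPA = [-51.7500 12.8750; -90.2500 26.1250]
K = S⁻¹·BᵀPA = [0.2488 -0.3406; -1.2727 0.5282]
A−BK = [0.4308 -0.2560; -1.0501 0.6940]
AᵀP(A−BK) = [4.2687 -2.0803; -2.0803 1.1483]
P' = Q + AᵀP(A−BK) = [6.7687 -5.0803; -5.0803 5.1483]
tr(P') = 11.9169


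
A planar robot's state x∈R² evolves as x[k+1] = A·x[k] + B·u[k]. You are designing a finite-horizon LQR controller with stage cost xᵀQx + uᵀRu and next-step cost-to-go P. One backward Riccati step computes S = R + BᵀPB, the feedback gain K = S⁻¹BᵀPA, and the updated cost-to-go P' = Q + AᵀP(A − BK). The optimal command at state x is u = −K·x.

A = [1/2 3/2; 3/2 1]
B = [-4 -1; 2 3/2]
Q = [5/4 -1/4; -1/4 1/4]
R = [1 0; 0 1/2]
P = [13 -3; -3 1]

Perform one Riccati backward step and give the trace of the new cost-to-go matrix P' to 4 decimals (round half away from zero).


2.7326

BᵀP = [-58.0000 14.0000; -17.5000 4.5000]
S = R + BᵀPB = [1 0; 0 1/2] + [260.0000 79.0000; 79.0000 24.2500] = [261.0000 79.0000; 79.0000 24.7500]
BᵀPA = [-8.0000 -73.0000; -2.0000 -21.7500]
K = S⁻¹·BᵀPA = [-0.1829 -0.4046; 0.5029 0.4126]
A−BK = [0.2714 0.2943; 1.1114 1.1903]
AᵀP(A−BK) = [0.5429 0.5886; 0.5886 0.6897]
P' = Q + AᵀP(A−BK) = [1.7929 0.3386; 0.3386 0.9397]
tr(P') = 2.7326


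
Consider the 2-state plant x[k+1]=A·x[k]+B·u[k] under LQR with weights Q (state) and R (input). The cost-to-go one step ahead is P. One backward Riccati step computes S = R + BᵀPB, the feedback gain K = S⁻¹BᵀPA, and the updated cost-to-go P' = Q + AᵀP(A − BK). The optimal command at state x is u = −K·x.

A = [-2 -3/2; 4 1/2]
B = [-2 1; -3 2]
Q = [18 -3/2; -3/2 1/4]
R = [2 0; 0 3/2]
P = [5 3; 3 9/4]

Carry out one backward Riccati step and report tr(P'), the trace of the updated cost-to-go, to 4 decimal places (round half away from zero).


BᵀP = [-19.0000 -12.7500; 11.0000 7.5000]
S = R + BᵀPB = [2 0; 0 3/2] + [76.2500 -44.5000; -44.5000 26.0000] = [78.2500 -44.5000; -44.5000 27.5000]
BᵀPA = [-13.0000 22.1250; 8.0000 -12.7500]
K = S⁻¹·BᵀPA = [-0.0087 0.2393; 0.2768 -0.0765]
A−BK = [-2.2942 -0.9450; 3.4202 1.3707]
AᵀP(A−BK) = [5.6723 2.2221; 2.2221 1.0439]
P' = Q + AᵀP(A−BK) = [23.6723 0.7221; 0.7221 1.2939]
tr(P') = 24.9661

24.9661


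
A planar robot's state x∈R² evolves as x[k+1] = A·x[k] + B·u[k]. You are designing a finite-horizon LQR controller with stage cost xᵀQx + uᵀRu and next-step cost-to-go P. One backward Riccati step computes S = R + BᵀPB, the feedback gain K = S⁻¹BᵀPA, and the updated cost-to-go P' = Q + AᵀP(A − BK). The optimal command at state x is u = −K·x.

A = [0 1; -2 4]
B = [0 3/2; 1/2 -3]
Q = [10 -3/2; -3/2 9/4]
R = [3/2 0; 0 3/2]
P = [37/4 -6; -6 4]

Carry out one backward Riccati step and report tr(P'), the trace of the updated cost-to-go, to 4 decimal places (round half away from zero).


13.5881

BᵀP = [-3.0000 2.0000; 31.8750 -21.0000]
S = R + BᵀPB = [3/2 0; 0 3/2] + [1.0000 -10.5000; -10.5000 110.8125] = [2.5000 -10.5000; -10.5000 112.3125]
BᵀPA = [-4.0000 5.0000; 42.0000 -52.1250]
K = S⁻¹·BᵀPA = [-0.0484 0.0836; 0.3694 -0.4563]
A−BK = [-0.5542 1.6844; -0.8675 2.5893]
AᵀP(A−BK) = [0.2903 -0.5014; -0.5014 1.0478]
P' = Q + AᵀP(A−BK) = [10.2903 -2.0014; -2.0014 3.2978]
tr(P') = 13.5881


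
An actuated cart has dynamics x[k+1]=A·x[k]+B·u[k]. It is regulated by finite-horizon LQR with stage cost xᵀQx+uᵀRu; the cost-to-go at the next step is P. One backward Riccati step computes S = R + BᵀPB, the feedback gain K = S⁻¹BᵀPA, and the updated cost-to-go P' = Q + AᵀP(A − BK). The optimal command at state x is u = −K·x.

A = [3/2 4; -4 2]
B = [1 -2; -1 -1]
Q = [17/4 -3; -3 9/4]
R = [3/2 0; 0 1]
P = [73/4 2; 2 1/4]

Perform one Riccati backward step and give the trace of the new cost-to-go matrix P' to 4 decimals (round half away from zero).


BᵀP = [16.2500 1.7500; -38.5000 -4.2500]
S = R + BᵀPB = [3/2 0; 0 1] + [14.5000 -34.2500; -34.2500 81.2500] = [16.0000 -34.2500; -34.2500 82.2500]
BᵀPA = [17.3750 68.5000; -40.7500 -162.5000]
K = S⁻¹·BᵀPA = [0.2337 0.4792; -0.3981 -1.7761]
A−BK = [0.4700 -0.0315; -4.1644 0.7031]
AᵀP(A−BK) = [0.7784 0.7962; 0.7962 3.5523]
P' = Q + AᵀP(A−BK) = [5.0284 -2.2038; -2.2038 5.8023]
tr(P') = 10.8306

10.8306


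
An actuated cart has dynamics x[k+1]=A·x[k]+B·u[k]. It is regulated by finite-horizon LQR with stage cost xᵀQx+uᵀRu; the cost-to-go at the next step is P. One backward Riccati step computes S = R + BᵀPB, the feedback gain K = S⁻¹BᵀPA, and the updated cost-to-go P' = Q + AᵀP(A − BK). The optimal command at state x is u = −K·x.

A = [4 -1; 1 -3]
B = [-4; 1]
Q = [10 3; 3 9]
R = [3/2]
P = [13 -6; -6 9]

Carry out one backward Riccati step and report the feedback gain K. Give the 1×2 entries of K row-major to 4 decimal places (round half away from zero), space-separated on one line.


-0.7467 -0.1538

BᵀP = [-58.0000 33.0000]
S = R + BᵀPB = [3/2] + [265.0000] = [266.5000]
BᵀPA = [-199.0000 -41.0000]
K = S⁻¹·BᵀPA = [-0.7467 -0.1538]
A−BK = [1.0131 -1.6154; 1.7467 -2.8462]
AᵀP(A−BK) = [20.4034 -31.6154; -31.6154 51.6923]
P' = Q + AᵀP(A−BK) = [30.4034 -28.6154; -28.6154 60.6923]
tr(P') = 91.0957


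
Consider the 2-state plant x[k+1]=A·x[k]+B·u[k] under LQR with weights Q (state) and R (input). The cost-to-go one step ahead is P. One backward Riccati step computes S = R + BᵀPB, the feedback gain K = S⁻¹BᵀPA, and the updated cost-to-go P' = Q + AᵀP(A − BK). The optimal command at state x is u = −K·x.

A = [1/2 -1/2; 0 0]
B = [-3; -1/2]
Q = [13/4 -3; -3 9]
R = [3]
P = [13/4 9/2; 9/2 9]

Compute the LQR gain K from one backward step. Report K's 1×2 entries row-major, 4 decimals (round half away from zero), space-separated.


BᵀP = [-12.0000 -18.0000]
S = R + BᵀPB = [3] + [45.0000] = [48.0000]
BᵀPA = [-6.0000 6.0000]
K = S⁻¹·BᵀPA = [-0.1250 0.1250]
A−BK = [0.1250 -0.1250; -0.0625 0.0625]
AᵀP(A−BK) = [0.0625 -0.0625; -0.0625 0.0625]
P' = Q + AᵀP(A−BK) = [3.3125 -3.0625; -3.0625 9.0625]
tr(P') = 12.3750

-0.1250 0.1250


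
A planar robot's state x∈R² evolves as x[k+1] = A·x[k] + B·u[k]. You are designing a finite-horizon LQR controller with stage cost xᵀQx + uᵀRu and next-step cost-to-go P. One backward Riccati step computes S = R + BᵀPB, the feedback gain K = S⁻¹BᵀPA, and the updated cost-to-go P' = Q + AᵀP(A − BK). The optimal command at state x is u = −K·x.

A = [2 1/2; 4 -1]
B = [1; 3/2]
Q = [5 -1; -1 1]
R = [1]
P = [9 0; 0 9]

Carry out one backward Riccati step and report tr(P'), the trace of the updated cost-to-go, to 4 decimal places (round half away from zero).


BᵀP = [9.0000 13.5000]
S = R + BᵀPB = [1] + [29.2500] = [30.2500]
BᵀPA = [72.0000 -9.0000]
K = S⁻¹·BᵀPA = [2.3802 -0.2975]
A−BK = [-0.3802 0.7975; 0.4298 -0.5537]
AᵀP(A−BK) = [8.6281 -5.5785; -5.5785 8.5723]
P' = Q + AᵀP(A−BK) = [13.6281 -6.5785; -6.5785 9.5723]
tr(P') = 23.2004

23.2004


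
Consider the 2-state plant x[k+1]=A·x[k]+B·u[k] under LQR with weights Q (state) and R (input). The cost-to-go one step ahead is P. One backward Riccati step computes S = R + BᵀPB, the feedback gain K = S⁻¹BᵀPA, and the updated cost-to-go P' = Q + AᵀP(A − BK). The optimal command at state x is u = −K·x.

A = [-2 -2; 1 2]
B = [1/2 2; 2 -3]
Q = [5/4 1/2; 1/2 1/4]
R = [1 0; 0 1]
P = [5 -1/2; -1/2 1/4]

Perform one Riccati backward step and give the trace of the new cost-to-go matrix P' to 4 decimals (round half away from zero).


3.3519

BᵀP = [1.5000 0.2500; 11.5000 -1.7500]
S = R + BᵀPB = [1 0; 0 1] + [1.2500 2.2500; 2.2500 28.2500] = [2.2500 2.2500; 2.2500 29.2500]
BᵀPA = [-2.7500 -2.5000; -24.7500 -26.5000]
K = S⁻¹·BᵀPA = [-0.4074 -0.2222; -0.8148 -0.8889]
A−BK = [-0.1667 -0.1111; -0.6296 -0.2222]
AᵀP(A−BK) = [0.9630 0.8889; 0.8889 0.8889]
P' = Q + AᵀP(A−BK) = [2.2130 1.3889; 1.3889 1.1389]
tr(P') = 3.3519


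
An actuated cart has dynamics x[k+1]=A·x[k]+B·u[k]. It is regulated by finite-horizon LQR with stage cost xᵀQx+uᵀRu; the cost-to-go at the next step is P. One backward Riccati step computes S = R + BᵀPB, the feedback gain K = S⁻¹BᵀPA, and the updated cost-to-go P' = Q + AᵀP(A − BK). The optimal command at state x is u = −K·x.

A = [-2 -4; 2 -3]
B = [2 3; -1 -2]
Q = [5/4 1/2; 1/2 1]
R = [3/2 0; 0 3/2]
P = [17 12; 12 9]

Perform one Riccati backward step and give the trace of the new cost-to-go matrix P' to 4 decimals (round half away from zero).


58.0353

BᵀP = [22.0000 15.0000; 27.0000 18.0000]
S = R + BᵀPB = [3/2 0; 0 3/2] + [29.0000 36.0000; 36.0000 45.0000] = [30.5000 36.0000; 36.0000 46.5000]
BᵀPA = [-14.0000 -133.0000; -18.0000 -162.0000]
K = S⁻¹·BᵀPA = [-0.0245 -2.8834; -0.3681 -1.2515]
A−BK = [-0.8466 5.5215; 1.2393 -8.3865]
AᵀP(A−BK) = [1.0307 -4.8957; -4.8957 54.7546]
P' = Q + AᵀP(A−BK) = [2.2807 -4.3957; -4.3957 55.7546]
tr(P') = 58.0353


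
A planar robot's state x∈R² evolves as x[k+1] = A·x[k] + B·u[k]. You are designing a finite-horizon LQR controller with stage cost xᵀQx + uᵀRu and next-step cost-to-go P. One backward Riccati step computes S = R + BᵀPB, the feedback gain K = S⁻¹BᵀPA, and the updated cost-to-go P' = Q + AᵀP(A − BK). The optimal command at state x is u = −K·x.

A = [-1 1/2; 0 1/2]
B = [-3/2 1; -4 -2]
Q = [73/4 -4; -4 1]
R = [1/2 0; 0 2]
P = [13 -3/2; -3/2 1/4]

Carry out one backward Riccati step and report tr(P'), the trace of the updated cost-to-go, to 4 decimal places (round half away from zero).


19.8446

BᵀP = [-13.5000 1.2500; 16.0000 -2.0000]
S = R + BᵀPB = [1/2 0; 0 2] + [15.2500 -16.0000; -16.0000 20.0000] = [15.7500 -16.0000; -16.0000 22.0000]
BᵀPA = [13.5000 -6.1250; -16.0000 7.0000]
K = S⁻¹·BᵀPA = [0.4530 -0.2514; -0.3978 0.1354]
A−BK = [0.0773 -0.0124; 1.0166 -0.2348]
AᵀP(A−BK) = [0.5193 -0.1906; -0.1906 0.0753]
P' = Q + AᵀP(A−BK) = [18.7693 -4.1906; -4.1906 1.0753]
tr(P') = 19.8446


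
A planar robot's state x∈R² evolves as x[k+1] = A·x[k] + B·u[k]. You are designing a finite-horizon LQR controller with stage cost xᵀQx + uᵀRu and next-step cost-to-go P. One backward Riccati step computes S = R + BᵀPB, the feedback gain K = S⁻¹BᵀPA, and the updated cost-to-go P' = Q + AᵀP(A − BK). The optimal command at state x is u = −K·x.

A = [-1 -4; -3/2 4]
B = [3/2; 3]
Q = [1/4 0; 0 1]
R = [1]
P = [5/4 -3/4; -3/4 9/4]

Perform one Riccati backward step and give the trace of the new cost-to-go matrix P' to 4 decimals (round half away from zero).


48.2870

BᵀP = [-0.3750 5.6250]
S = R + BᵀPB = [1] + [16.3125] = [17.3125]
BᵀPA = [-8.0625 24.0000]
K = S⁻¹·BᵀPA = [-0.4657 1.3863]
A−BK = [-0.3014 -6.0794; -0.1029 -0.1588]
AᵀP(A−BK) = [0.3078 1.1769; 1.1769 46.7292]
P' = Q + AᵀP(A−BK) = [0.5578 1.1769; 1.1769 47.7292]
tr(P') = 48.2870


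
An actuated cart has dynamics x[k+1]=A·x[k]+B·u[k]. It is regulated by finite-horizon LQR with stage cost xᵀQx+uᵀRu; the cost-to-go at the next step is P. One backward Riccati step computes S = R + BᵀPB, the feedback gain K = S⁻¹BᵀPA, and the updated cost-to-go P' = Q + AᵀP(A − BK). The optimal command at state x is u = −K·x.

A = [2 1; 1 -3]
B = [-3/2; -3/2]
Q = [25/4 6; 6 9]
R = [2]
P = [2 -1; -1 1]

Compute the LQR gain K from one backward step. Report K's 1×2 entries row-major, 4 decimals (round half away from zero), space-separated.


BᵀP = [-1.5000 0.0000]
S = R + BᵀPB = [2] + [2.2500] = [4.2500]
BᵀPA = [-3.0000 -1.5000]
K = S⁻¹·BᵀPA = [-0.7059 -0.3529]
A−BK = [0.9412 0.4706; -0.0588 -3.5294]
AᵀP(A−BK) = [2.8824 4.9412; 4.9412 16.4706]
P' = Q + AᵀP(A−BK) = [9.1324 10.9412; 10.9412 25.4706]
tr(P') = 34.6029

-0.7059 -0.3529


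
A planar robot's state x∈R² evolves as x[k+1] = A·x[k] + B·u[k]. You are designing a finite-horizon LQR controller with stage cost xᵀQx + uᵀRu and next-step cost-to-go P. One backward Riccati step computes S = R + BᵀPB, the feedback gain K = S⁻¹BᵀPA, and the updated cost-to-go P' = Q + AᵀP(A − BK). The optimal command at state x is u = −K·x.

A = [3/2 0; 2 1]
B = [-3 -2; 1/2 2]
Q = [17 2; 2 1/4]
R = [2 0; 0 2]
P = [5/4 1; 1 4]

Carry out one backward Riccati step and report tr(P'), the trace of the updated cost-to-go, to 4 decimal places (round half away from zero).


BᵀP = [-3.2500 -1.0000; -0.5000 6.0000]
S = R + BᵀPB = [2 0; 0 2] + [9.2500 4.5000; 4.5000 13.0000] = [11.2500 4.5000; 4.5000 15.0000]
BᵀPA = [-6.8750 -1.0000; 11.2500 6.0000]
K = S⁻¹·BᵀPA = [-1.0354 -0.2828; 1.0606 0.4848]
A−BK = [0.5152 0.1212; 0.3965 0.1717]
AᵀP(A−BK) = [5.7626 2.1010; 2.1010 0.8081]
P' = Q + AᵀP(A−BK) = [22.7626 4.1010; 4.1010 1.0581]
tr(P') = 23.8207

23.8207
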